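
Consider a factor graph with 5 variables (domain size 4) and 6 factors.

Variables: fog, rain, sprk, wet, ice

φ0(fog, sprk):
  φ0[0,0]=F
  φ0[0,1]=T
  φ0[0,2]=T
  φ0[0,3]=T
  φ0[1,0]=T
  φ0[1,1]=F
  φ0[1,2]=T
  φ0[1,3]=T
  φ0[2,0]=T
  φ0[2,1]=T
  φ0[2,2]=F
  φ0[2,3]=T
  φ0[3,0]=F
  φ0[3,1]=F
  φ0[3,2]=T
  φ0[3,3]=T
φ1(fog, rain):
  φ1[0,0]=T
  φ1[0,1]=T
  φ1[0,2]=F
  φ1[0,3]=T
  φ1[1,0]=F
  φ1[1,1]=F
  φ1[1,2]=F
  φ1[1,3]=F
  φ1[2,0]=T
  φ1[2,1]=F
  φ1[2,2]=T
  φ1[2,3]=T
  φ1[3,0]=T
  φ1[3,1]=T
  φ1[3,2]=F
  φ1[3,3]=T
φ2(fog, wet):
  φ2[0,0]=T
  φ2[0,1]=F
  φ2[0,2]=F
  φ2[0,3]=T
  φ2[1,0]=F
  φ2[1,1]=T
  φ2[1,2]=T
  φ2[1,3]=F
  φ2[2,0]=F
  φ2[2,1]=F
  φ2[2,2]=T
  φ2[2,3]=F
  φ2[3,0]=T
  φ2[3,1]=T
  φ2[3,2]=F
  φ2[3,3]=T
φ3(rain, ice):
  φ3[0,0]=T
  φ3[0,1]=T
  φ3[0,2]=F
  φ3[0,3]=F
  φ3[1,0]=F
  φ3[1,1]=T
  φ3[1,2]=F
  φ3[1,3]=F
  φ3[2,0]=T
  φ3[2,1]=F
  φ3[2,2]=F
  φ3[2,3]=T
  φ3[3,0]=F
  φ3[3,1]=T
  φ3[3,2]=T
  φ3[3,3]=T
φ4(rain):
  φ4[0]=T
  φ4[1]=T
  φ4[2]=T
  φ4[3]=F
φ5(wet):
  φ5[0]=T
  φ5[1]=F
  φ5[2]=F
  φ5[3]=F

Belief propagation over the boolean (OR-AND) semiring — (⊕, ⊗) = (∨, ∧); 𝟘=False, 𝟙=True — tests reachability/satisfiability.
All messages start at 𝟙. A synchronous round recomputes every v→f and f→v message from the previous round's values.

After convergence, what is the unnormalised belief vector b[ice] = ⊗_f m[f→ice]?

init: all messages = 𝟙 over 4 values
r1 m[φ0→fog] = [T, T, T, T]
r1 m[φ0→sprk] = [T, T, T, T]
r1 m[φ1→fog] = [T, F, T, T]
r1 m[φ1→rain] = [T, T, T, T]
r1 m[φ2→fog] = [T, T, T, T]
r1 m[φ2→wet] = [T, T, T, T]
r1 m[φ3→rain] = [T, T, T, T]
r1 m[φ3→ice] = [T, T, T, T]
r1 m[φ4→rain] = [T, T, T, F]
r1 m[φ5→wet] = [T, F, F, F]
r1 m[fog→φ0] = [T, T, T, T]
r1 m[fog→φ1] = [T, T, T, T]
r1 m[fog→φ2] = [T, T, T, T]
r1 m[rain→φ1] = [T, T, T, T]
r1 m[rain→φ3] = [T, T, T, T]
r1 m[rain→φ4] = [T, T, T, T]
r1 m[sprk→φ0] = [T, T, T, T]
r1 m[wet→φ2] = [T, T, T, T]
r1 m[wet→φ5] = [T, T, T, T]
r1 m[ice→φ3] = [T, T, T, T]
r2 m[φ0→fog] = [T, T, T, T]
r2 m[φ0→sprk] = [T, T, T, T]
r2 m[φ1→fog] = [T, F, T, T]
r2 m[φ1→rain] = [T, T, T, T]
r2 m[φ2→fog] = [T, T, T, T]
r2 m[φ2→wet] = [T, T, T, T]
r2 m[φ3→rain] = [T, T, T, T]
r2 m[φ3→ice] = [T, T, T, T]
r2 m[φ4→rain] = [T, T, T, F]
r2 m[φ5→wet] = [T, F, F, F]
r2 m[fog→φ0] = [T, F, T, T]
r2 m[fog→φ1] = [T, T, T, T]
r2 m[fog→φ2] = [T, F, T, T]
r2 m[rain→φ1] = [T, T, T, F]
r2 m[rain→φ3] = [T, T, T, F]
r2 m[rain→φ4] = [T, T, T, T]
r2 m[sprk→φ0] = [T, T, T, T]
r2 m[wet→φ2] = [T, F, F, F]
r2 m[wet→φ5] = [T, T, T, T]
r2 m[ice→φ3] = [T, T, T, T]
r3 m[φ0→fog] = [T, T, T, T]
r3 m[φ0→sprk] = [T, T, T, T]
r3 m[φ1→fog] = [T, F, T, T]
r3 m[φ1→rain] = [T, T, T, T]
r3 m[φ2→fog] = [T, F, F, T]
r3 m[φ2→wet] = [T, T, T, T]
r3 m[φ3→rain] = [T, T, T, T]
r3 m[φ3→ice] = [T, T, F, T]
r3 m[φ4→rain] = [T, T, T, F]
r3 m[φ5→wet] = [T, F, F, F]
r3 m[fog→φ0] = [T, F, T, T]
r3 m[fog→φ1] = [T, T, T, T]
r3 m[fog→φ2] = [T, F, T, T]
r3 m[rain→φ1] = [T, T, T, F]
r3 m[rain→φ3] = [T, T, T, F]
r3 m[rain→φ4] = [T, T, T, T]
r3 m[sprk→φ0] = [T, T, T, T]
r3 m[wet→φ2] = [T, F, F, F]
r3 m[wet→φ5] = [T, T, T, T]
r3 m[ice→φ3] = [T, T, T, T]
r4 m[φ0→fog] = [T, T, T, T]
r4 m[φ0→sprk] = [T, T, T, T]
r4 m[φ1→fog] = [T, F, T, T]
r4 m[φ1→rain] = [T, T, T, T]
r4 m[φ2→fog] = [T, F, F, T]
r4 m[φ2→wet] = [T, T, T, T]
r4 m[φ3→rain] = [T, T, T, T]
r4 m[φ3→ice] = [T, T, F, T]
r4 m[φ4→rain] = [T, T, T, F]
r4 m[φ5→wet] = [T, F, F, F]
r4 m[fog→φ0] = [T, F, F, T]
r4 m[fog→φ1] = [T, F, F, T]
r4 m[fog→φ2] = [T, F, T, T]
r4 m[rain→φ1] = [T, T, T, F]
r4 m[rain→φ3] = [T, T, T, F]
r4 m[rain→φ4] = [T, T, T, T]
r4 m[sprk→φ0] = [T, T, T, T]
r4 m[wet→φ2] = [T, F, F, F]
r4 m[wet→φ5] = [T, T, T, T]
r4 m[ice→φ3] = [T, T, T, T]
r5 m[φ0→fog] = [T, T, T, T]
r5 m[φ0→sprk] = [F, T, T, T]
r5 m[φ1→fog] = [T, F, T, T]
r5 m[φ1→rain] = [T, T, F, T]
r5 m[φ2→fog] = [T, F, F, T]
r5 m[φ2→wet] = [T, T, T, T]
r5 m[φ3→rain] = [T, T, T, T]
r5 m[φ3→ice] = [T, T, F, T]
r5 m[φ4→rain] = [T, T, T, F]
r5 m[φ5→wet] = [T, F, F, F]
r5 m[fog→φ0] = [T, F, F, T]
r5 m[fog→φ1] = [T, F, F, T]
r5 m[fog→φ2] = [T, F, T, T]
r5 m[rain→φ1] = [T, T, T, F]
r5 m[rain→φ3] = [T, T, T, F]
r5 m[rain→φ4] = [T, T, T, T]
r5 m[sprk→φ0] = [T, T, T, T]
r5 m[wet→φ2] = [T, F, F, F]
r5 m[wet→φ5] = [T, T, T, T]
r5 m[ice→φ3] = [T, T, T, T]
r6 m[φ0→fog] = [T, T, T, T]
r6 m[φ0→sprk] = [F, T, T, T]
r6 m[φ1→fog] = [T, F, T, T]
r6 m[φ1→rain] = [T, T, F, T]
r6 m[φ2→fog] = [T, F, F, T]
r6 m[φ2→wet] = [T, T, T, T]
r6 m[φ3→rain] = [T, T, T, T]
r6 m[φ3→ice] = [T, T, F, T]
r6 m[φ4→rain] = [T, T, T, F]
r6 m[φ5→wet] = [T, F, F, F]
r6 m[fog→φ0] = [T, F, F, T]
r6 m[fog→φ1] = [T, F, F, T]
r6 m[fog→φ2] = [T, F, T, T]
r6 m[rain→φ1] = [T, T, T, F]
r6 m[rain→φ3] = [T, T, F, F]
r6 m[rain→φ4] = [T, T, F, T]
r6 m[sprk→φ0] = [T, T, T, T]
r6 m[wet→φ2] = [T, F, F, F]
r6 m[wet→φ5] = [T, T, T, T]
r6 m[ice→φ3] = [T, T, T, T]
r7 m[φ0→fog] = [T, T, T, T]
r7 m[φ0→sprk] = [F, T, T, T]
r7 m[φ1→fog] = [T, F, T, T]
r7 m[φ1→rain] = [T, T, F, T]
r7 m[φ2→fog] = [T, F, F, T]
r7 m[φ2→wet] = [T, T, T, T]
r7 m[φ3→rain] = [T, T, T, T]
r7 m[φ3→ice] = [T, T, F, F]
r7 m[φ4→rain] = [T, T, T, F]
r7 m[φ5→wet] = [T, F, F, F]
r7 m[fog→φ0] = [T, F, F, T]
r7 m[fog→φ1] = [T, F, F, T]
r7 m[fog→φ2] = [T, F, T, T]
r7 m[rain→φ1] = [T, T, T, F]
r7 m[rain→φ3] = [T, T, F, F]
r7 m[rain→φ4] = [T, T, F, T]
r7 m[sprk→φ0] = [T, T, T, T]
r7 m[wet→φ2] = [T, F, F, F]
r7 m[wet→φ5] = [T, T, T, T]
r7 m[ice→φ3] = [T, T, T, T]
r8 m[φ0→fog] = [T, T, T, T]
r8 m[φ0→sprk] = [F, T, T, T]
r8 m[φ1→fog] = [T, F, T, T]
r8 m[φ1→rain] = [T, T, F, T]
r8 m[φ2→fog] = [T, F, F, T]
r8 m[φ2→wet] = [T, T, T, T]
r8 m[φ3→rain] = [T, T, T, T]
r8 m[φ3→ice] = [T, T, F, F]
r8 m[φ4→rain] = [T, T, T, F]
r8 m[φ5→wet] = [T, F, F, F]
r8 m[fog→φ0] = [T, F, F, T]
r8 m[fog→φ1] = [T, F, F, T]
r8 m[fog→φ2] = [T, F, T, T]
r8 m[rain→φ1] = [T, T, T, F]
r8 m[rain→φ3] = [T, T, F, F]
r8 m[rain→φ4] = [T, T, F, T]
r8 m[sprk→φ0] = [T, T, T, T]
r8 m[wet→φ2] = [T, F, F, F]
r8 m[wet→φ5] = [T, T, T, T]
r8 m[ice→φ3] = [T, T, T, T]
fixed point reached at round 8
b[ice] = ⊗ incoming = [T, T, F, F]

b[ice] = [T, T, F, F]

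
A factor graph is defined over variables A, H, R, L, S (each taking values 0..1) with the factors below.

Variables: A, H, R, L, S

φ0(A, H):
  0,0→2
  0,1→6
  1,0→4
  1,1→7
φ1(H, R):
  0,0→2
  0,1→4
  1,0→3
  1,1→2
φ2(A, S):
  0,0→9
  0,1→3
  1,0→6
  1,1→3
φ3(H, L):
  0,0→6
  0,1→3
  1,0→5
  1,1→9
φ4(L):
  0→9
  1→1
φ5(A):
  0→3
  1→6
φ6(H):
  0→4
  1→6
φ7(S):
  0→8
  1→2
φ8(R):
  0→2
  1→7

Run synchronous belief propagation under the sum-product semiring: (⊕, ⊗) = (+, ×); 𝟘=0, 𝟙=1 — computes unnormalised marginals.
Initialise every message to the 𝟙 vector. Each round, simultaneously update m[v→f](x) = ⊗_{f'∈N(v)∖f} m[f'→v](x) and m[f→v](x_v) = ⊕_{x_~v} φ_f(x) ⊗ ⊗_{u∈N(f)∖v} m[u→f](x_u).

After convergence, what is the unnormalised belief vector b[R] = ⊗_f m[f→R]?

b[R] = [8747136, 27917568]

init: all messages = 𝟙 over 2 values
r1 m[φ0→A] = [8, 11]
r1 m[φ0→H] = [6, 13]
r1 m[φ1→H] = [6, 5]
r1 m[φ1→R] = [5, 6]
r1 m[φ2→A] = [12, 9]
r1 m[φ2→S] = [15, 6]
r1 m[φ3→H] = [9, 14]
r1 m[φ3→L] = [11, 12]
r1 m[φ4→L] = [9, 1]
r1 m[φ5→A] = [3, 6]
r1 m[φ6→H] = [4, 6]
r1 m[φ7→S] = [8, 2]
r1 m[φ8→R] = [2, 7]
r1 m[A→φ0] = [1, 1]
r1 m[A→φ2] = [1, 1]
r1 m[A→φ5] = [1, 1]
r1 m[H→φ0] = [1, 1]
r1 m[H→φ1] = [1, 1]
r1 m[H→φ3] = [1, 1]
r1 m[H→φ6] = [1, 1]
r1 m[R→φ1] = [1, 1]
r1 m[R→φ8] = [1, 1]
r1 m[L→φ3] = [1, 1]
r1 m[L→φ4] = [1, 1]
r1 m[S→φ2] = [1, 1]
r1 m[S→φ7] = [1, 1]
r2 m[φ0→A] = [8, 11]
r2 m[φ0→H] = [6, 13]
r2 m[φ1→H] = [6, 5]
r2 m[φ1→R] = [5, 6]
r2 m[φ2→A] = [12, 9]
r2 m[φ2→S] = [15, 6]
r2 m[φ3→H] = [9, 14]
r2 m[φ3→L] = [11, 12]
r2 m[φ4→L] = [9, 1]
r2 m[φ5→A] = [3, 6]
r2 m[φ6→H] = [4, 6]
r2 m[φ7→S] = [8, 2]
r2 m[φ8→R] = [2, 7]
r2 m[A→φ0] = [36, 54]
r2 m[A→φ2] = [24, 66]
r2 m[A→φ5] = [96, 99]
r2 m[H→φ0] = [216, 420]
r2 m[H→φ1] = [216, 1092]
r2 m[H→φ3] = [144, 390]
r2 m[H→φ6] = [324, 910]
r2 m[R→φ1] = [2, 7]
r2 m[R→φ8] = [5, 6]
r2 m[L→φ3] = [9, 1]
r2 m[L→φ4] = [11, 12]
r2 m[S→φ2] = [8, 2]
r2 m[S→φ7] = [15, 6]
r3 m[φ0→A] = [2952, 3804]
r3 m[φ0→H] = [288, 594]
r3 m[φ1→H] = [32, 20]
r3 m[φ1→R] = [3708, 3048]
r3 m[φ2→A] = [78, 54]
r3 m[φ2→S] = [612, 270]
r3 m[φ3→H] = [57, 54]
r3 m[φ3→L] = [2814, 3942]
r3 m[φ4→L] = [9, 1]
r3 m[φ5→A] = [3, 6]
r3 m[φ6→H] = [4, 6]
r3 m[φ7→S] = [8, 2]
r3 m[φ8→R] = [2, 7]
r3 m[A→φ0] = [36, 54]
r3 m[A→φ2] = [24, 66]
r3 m[A→φ5] = [96, 99]
r3 m[H→φ0] = [216, 420]
r3 m[H→φ1] = [216, 1092]
r3 m[H→φ3] = [144, 390]
r3 m[H→φ6] = [324, 910]
r3 m[R→φ1] = [2, 7]
r3 m[R→φ8] = [5, 6]
r3 m[L→φ3] = [9, 1]
r3 m[L→φ4] = [11, 12]
r3 m[S→φ2] = [8, 2]
r3 m[S→φ7] = [15, 6]
r4 m[φ0→A] = [2952, 3804]
r4 m[φ0→H] = [288, 594]
r4 m[φ1→H] = [32, 20]
r4 m[φ1→R] = [3708, 3048]
r4 m[φ2→A] = [78, 54]
r4 m[φ2→S] = [612, 270]
r4 m[φ3→H] = [57, 54]
r4 m[φ3→L] = [2814, 3942]
r4 m[φ4→L] = [9, 1]
r4 m[φ5→A] = [3, 6]
r4 m[φ6→H] = [4, 6]
r4 m[φ7→S] = [8, 2]
r4 m[φ8→R] = [2, 7]
r4 m[A→φ0] = [234, 324]
r4 m[A→φ2] = [8856, 22824]
r4 m[A→φ5] = [230256, 205416]
r4 m[H→φ0] = [7296, 6480]
r4 m[H→φ1] = [65664, 192456]
r4 m[H→φ3] = [36864, 71280]
r4 m[H→φ6] = [525312, 641520]
r4 m[R→φ1] = [2, 7]
r4 m[R→φ8] = [3708, 3048]
r4 m[L→φ3] = [9, 1]
r4 m[L→φ4] = [2814, 3942]
r4 m[S→φ2] = [8, 2]
r4 m[S→φ7] = [612, 270]
r5 m[φ0→A] = [53472, 74544]
r5 m[φ0→H] = [1764, 3672]
r5 m[φ1→H] = [32, 20]
r5 m[φ1→R] = [708696, 647568]
r5 m[φ2→A] = [78, 54]
r5 m[φ2→S] = [216648, 95040]
r5 m[φ3→H] = [57, 54]
r5 m[φ3→L] = [577584, 752112]
r5 m[φ4→L] = [9, 1]
r5 m[φ5→A] = [3, 6]
r5 m[φ6→H] = [4, 6]
r5 m[φ7→S] = [8, 2]
r5 m[φ8→R] = [2, 7]
r5 m[A→φ0] = [234, 324]
r5 m[A→φ2] = [8856, 22824]
r5 m[A→φ5] = [230256, 205416]
r5 m[H→φ0] = [7296, 6480]
r5 m[H→φ1] = [65664, 192456]
r5 m[H→φ3] = [36864, 71280]
r5 m[H→φ6] = [525312, 641520]
r5 m[R→φ1] = [2, 7]
r5 m[R→φ8] = [3708, 3048]
r5 m[L→φ3] = [9, 1]
r5 m[L→φ4] = [2814, 3942]
r5 m[S→φ2] = [8, 2]
r5 m[S→φ7] = [612, 270]
r6 m[φ0→A] = [53472, 74544]
r6 m[φ0→H] = [1764, 3672]
r6 m[φ1→H] = [32, 20]
r6 m[φ1→R] = [708696, 647568]
r6 m[φ2→A] = [78, 54]
r6 m[φ2→S] = [216648, 95040]
r6 m[φ3→H] = [57, 54]
r6 m[φ3→L] = [577584, 752112]
r6 m[φ4→L] = [9, 1]
r6 m[φ5→A] = [3, 6]
r6 m[φ6→H] = [4, 6]
r6 m[φ7→S] = [8, 2]
r6 m[φ8→R] = [2, 7]
r6 m[A→φ0] = [234, 324]
r6 m[A→φ2] = [160416, 447264]
r6 m[A→φ5] = [4170816, 4025376]
r6 m[H→φ0] = [7296, 6480]
r6 m[H→φ1] = [402192, 1189728]
r6 m[H→φ3] = [225792, 440640]
r6 m[H→φ6] = [3217536, 3965760]
r6 m[R→φ1] = [2, 7]
r6 m[R→φ8] = [708696, 647568]
r6 m[L→φ3] = [9, 1]
r6 m[L→φ4] = [577584, 752112]
r6 m[S→φ2] = [8, 2]
r6 m[S→φ7] = [216648, 95040]
r7 m[φ0→A] = [53472, 74544]
r7 m[φ0→H] = [1764, 3672]
r7 m[φ1→H] = [32, 20]
r7 m[φ1→R] = [4373568, 3988224]
r7 m[φ2→A] = [78, 54]
r7 m[φ2→S] = [4127328, 1823040]
r7 m[φ3→H] = [57, 54]
r7 m[φ3→L] = [3557952, 4643136]
r7 m[φ4→L] = [9, 1]
r7 m[φ5→A] = [3, 6]
r7 m[φ6→H] = [4, 6]
r7 m[φ7→S] = [8, 2]
r7 m[φ8→R] = [2, 7]
r7 m[A→φ0] = [234, 324]
r7 m[A→φ2] = [160416, 447264]
r7 m[A→φ5] = [4170816, 4025376]
r7 m[H→φ0] = [7296, 6480]
r7 m[H→φ1] = [402192, 1189728]
r7 m[H→φ3] = [225792, 440640]
r7 m[H→φ6] = [3217536, 3965760]
r7 m[R→φ1] = [2, 7]
r7 m[R→φ8] = [708696, 647568]
r7 m[L→φ3] = [9, 1]
r7 m[L→φ4] = [577584, 752112]
r7 m[S→φ2] = [8, 2]
r7 m[S→φ7] = [216648, 95040]
r8 m[φ0→A] = [53472, 74544]
r8 m[φ0→H] = [1764, 3672]
r8 m[φ1→H] = [32, 20]
r8 m[φ1→R] = [4373568, 3988224]
r8 m[φ2→A] = [78, 54]
r8 m[φ2→S] = [4127328, 1823040]
r8 m[φ3→H] = [57, 54]
r8 m[φ3→L] = [3557952, 4643136]
r8 m[φ4→L] = [9, 1]
r8 m[φ5→A] = [3, 6]
r8 m[φ6→H] = [4, 6]
r8 m[φ7→S] = [8, 2]
r8 m[φ8→R] = [2, 7]
r8 m[A→φ0] = [234, 324]
r8 m[A→φ2] = [160416, 447264]
r8 m[A→φ5] = [4170816, 4025376]
r8 m[H→φ0] = [7296, 6480]
r8 m[H→φ1] = [402192, 1189728]
r8 m[H→φ3] = [225792, 440640]
r8 m[H→φ6] = [3217536, 3965760]
r8 m[R→φ1] = [2, 7]
r8 m[R→φ8] = [4373568, 3988224]
r8 m[L→φ3] = [9, 1]
r8 m[L→φ4] = [3557952, 4643136]
r8 m[S→φ2] = [8, 2]
r8 m[S→φ7] = [4127328, 1823040]
r9 m[φ0→A] = [53472, 74544]
r9 m[φ0→H] = [1764, 3672]
r9 m[φ1→H] = [32, 20]
r9 m[φ1→R] = [4373568, 3988224]
r9 m[φ2→A] = [78, 54]
r9 m[φ2→S] = [4127328, 1823040]
r9 m[φ3→H] = [57, 54]
r9 m[φ3→L] = [3557952, 4643136]
r9 m[φ4→L] = [9, 1]
r9 m[φ5→A] = [3, 6]
r9 m[φ6→H] = [4, 6]
r9 m[φ7→S] = [8, 2]
r9 m[φ8→R] = [2, 7]
r9 m[A→φ0] = [234, 324]
r9 m[A→φ2] = [160416, 447264]
r9 m[A→φ5] = [4170816, 4025376]
r9 m[H→φ0] = [7296, 6480]
r9 m[H→φ1] = [402192, 1189728]
r9 m[H→φ3] = [225792, 440640]
r9 m[H→φ6] = [3217536, 3965760]
r9 m[R→φ1] = [2, 7]
r9 m[R→φ8] = [4373568, 3988224]
r9 m[L→φ3] = [9, 1]
r9 m[L→φ4] = [3557952, 4643136]
r9 m[S→φ2] = [8, 2]
r9 m[S→φ7] = [4127328, 1823040]
fixed point reached at round 9
b[R] = ⊗ incoming = [8747136, 27917568]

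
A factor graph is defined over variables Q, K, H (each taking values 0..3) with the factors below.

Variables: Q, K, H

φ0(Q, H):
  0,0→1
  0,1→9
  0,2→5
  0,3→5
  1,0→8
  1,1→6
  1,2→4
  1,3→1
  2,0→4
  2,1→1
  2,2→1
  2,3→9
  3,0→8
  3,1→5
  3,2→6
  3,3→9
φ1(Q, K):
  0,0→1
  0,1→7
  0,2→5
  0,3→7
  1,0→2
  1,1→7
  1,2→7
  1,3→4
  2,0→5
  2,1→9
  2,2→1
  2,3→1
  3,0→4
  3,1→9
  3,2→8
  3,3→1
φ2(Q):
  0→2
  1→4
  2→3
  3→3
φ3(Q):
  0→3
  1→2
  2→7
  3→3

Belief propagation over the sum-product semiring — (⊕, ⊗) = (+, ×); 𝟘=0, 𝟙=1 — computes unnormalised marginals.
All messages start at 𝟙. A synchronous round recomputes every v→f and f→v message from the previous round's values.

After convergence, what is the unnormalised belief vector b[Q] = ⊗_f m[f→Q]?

b[Q] = [2400, 3040, 5040, 5544]

init: all messages = 𝟙 over 4 values
r1 m[φ0→Q] = [20, 19, 15, 28]
r1 m[φ0→H] = [21, 21, 16, 24]
r1 m[φ1→Q] = [20, 20, 16, 22]
r1 m[φ1→K] = [12, 32, 21, 13]
r1 m[φ2→Q] = [2, 4, 3, 3]
r1 m[φ3→Q] = [3, 2, 7, 3]
r1 m[Q→φ0] = [1, 1, 1, 1]
r1 m[Q→φ1] = [1, 1, 1, 1]
r1 m[Q→φ2] = [1, 1, 1, 1]
r1 m[Q→φ3] = [1, 1, 1, 1]
r1 m[K→φ1] = [1, 1, 1, 1]
r1 m[H→φ0] = [1, 1, 1, 1]
r2 m[φ0→Q] = [20, 19, 15, 28]
r2 m[φ0→H] = [21, 21, 16, 24]
r2 m[φ1→Q] = [20, 20, 16, 22]
r2 m[φ1→K] = [12, 32, 21, 13]
r2 m[φ2→Q] = [2, 4, 3, 3]
r2 m[φ3→Q] = [3, 2, 7, 3]
r2 m[Q→φ0] = [120, 160, 336, 198]
r2 m[Q→φ1] = [120, 152, 315, 252]
r2 m[Q→φ2] = [1200, 760, 1680, 1848]
r2 m[Q→φ3] = [800, 1520, 720, 1848]
r2 m[K→φ1] = [1, 1, 1, 1]
r2 m[H→φ0] = [1, 1, 1, 1]
r3 m[φ0→Q] = [20, 19, 15, 28]
r3 m[φ0→H] = [4328, 3366, 2764, 5566]
r3 m[φ1→Q] = [20, 20, 16, 22]
r3 m[φ1→K] = [3007, 7007, 3995, 2015]
r3 m[φ2→Q] = [2, 4, 3, 3]
r3 m[φ3→Q] = [3, 2, 7, 3]
r3 m[Q→φ0] = [120, 160, 336, 198]
r3 m[Q→φ1] = [120, 152, 315, 252]
r3 m[Q→φ2] = [1200, 760, 1680, 1848]
r3 m[Q→φ3] = [800, 1520, 720, 1848]
r3 m[K→φ1] = [1, 1, 1, 1]
r3 m[H→φ0] = [1, 1, 1, 1]
r4 m[φ0→Q] = [20, 19, 15, 28]
r4 m[φ0→H] = [4328, 3366, 2764, 5566]
r4 m[φ1→Q] = [20, 20, 16, 22]
r4 m[φ1→K] = [3007, 7007, 3995, 2015]
r4 m[φ2→Q] = [2, 4, 3, 3]
r4 m[φ3→Q] = [3, 2, 7, 3]
r4 m[Q→φ0] = [120, 160, 336, 198]
r4 m[Q→φ1] = [120, 152, 315, 252]
r4 m[Q→φ2] = [1200, 760, 1680, 1848]
r4 m[Q→φ3] = [800, 1520, 720, 1848]
r4 m[K→φ1] = [1, 1, 1, 1]
r4 m[H→φ0] = [1, 1, 1, 1]
fixed point reached at round 4
b[Q] = ⊗ incoming = [2400, 3040, 5040, 5544]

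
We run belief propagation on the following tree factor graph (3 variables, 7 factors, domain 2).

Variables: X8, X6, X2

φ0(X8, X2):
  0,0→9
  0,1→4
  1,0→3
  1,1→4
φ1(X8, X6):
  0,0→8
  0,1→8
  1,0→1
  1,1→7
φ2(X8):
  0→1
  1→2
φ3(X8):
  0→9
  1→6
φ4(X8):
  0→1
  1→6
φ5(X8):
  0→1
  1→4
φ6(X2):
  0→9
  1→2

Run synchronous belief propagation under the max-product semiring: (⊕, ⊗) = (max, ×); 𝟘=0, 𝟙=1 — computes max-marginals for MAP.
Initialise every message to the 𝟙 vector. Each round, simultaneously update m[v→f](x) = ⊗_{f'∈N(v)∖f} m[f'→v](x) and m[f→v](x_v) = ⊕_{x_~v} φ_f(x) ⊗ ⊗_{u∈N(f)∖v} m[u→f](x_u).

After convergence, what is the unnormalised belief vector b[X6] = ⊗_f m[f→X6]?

init: all messages = 𝟙 over 2 values
r1 m[φ0→X8] = [9, 4]
r1 m[φ0→X2] = [9, 4]
r1 m[φ1→X8] = [8, 7]
r1 m[φ1→X6] = [8, 8]
r1 m[φ2→X8] = [1, 2]
r1 m[φ3→X8] = [9, 6]
r1 m[φ4→X8] = [1, 6]
r1 m[φ5→X8] = [1, 4]
r1 m[φ6→X2] = [9, 2]
r1 m[X8→φ0] = [1, 1]
r1 m[X8→φ1] = [1, 1]
r1 m[X8→φ2] = [1, 1]
r1 m[X8→φ3] = [1, 1]
r1 m[X8→φ4] = [1, 1]
r1 m[X8→φ5] = [1, 1]
r1 m[X6→φ1] = [1, 1]
r1 m[X2→φ0] = [1, 1]
r1 m[X2→φ6] = [1, 1]
r2 m[φ0→X8] = [9, 4]
r2 m[φ0→X2] = [9, 4]
r2 m[φ1→X8] = [8, 7]
r2 m[φ1→X6] = [8, 8]
r2 m[φ2→X8] = [1, 2]
r2 m[φ3→X8] = [9, 6]
r2 m[φ4→X8] = [1, 6]
r2 m[φ5→X8] = [1, 4]
r2 m[φ6→X2] = [9, 2]
r2 m[X8→φ0] = [72, 2016]
r2 m[X8→φ1] = [81, 1152]
r2 m[X8→φ2] = [648, 4032]
r2 m[X8→φ3] = [72, 1344]
r2 m[X8→φ4] = [648, 1344]
r2 m[X8→φ5] = [648, 2016]
r2 m[X6→φ1] = [1, 1]
r2 m[X2→φ0] = [9, 2]
r2 m[X2→φ6] = [9, 4]
r3 m[φ0→X8] = [81, 27]
r3 m[φ0→X2] = [6048, 8064]
r3 m[φ1→X8] = [8, 7]
r3 m[φ1→X6] = [1152, 8064]
r3 m[φ2→X8] = [1, 2]
r3 m[φ3→X8] = [9, 6]
r3 m[φ4→X8] = [1, 6]
r3 m[φ5→X8] = [1, 4]
r3 m[φ6→X2] = [9, 2]
r3 m[X8→φ0] = [72, 2016]
r3 m[X8→φ1] = [81, 1152]
r3 m[X8→φ2] = [648, 4032]
r3 m[X8→φ3] = [72, 1344]
r3 m[X8→φ4] = [648, 1344]
r3 m[X8→φ5] = [648, 2016]
r3 m[X6→φ1] = [1, 1]
r3 m[X2→φ0] = [9, 2]
r3 m[X2→φ6] = [9, 4]
r4 m[φ0→X8] = [81, 27]
r4 m[φ0→X2] = [6048, 8064]
r4 m[φ1→X8] = [8, 7]
r4 m[φ1→X6] = [1152, 8064]
r4 m[φ2→X8] = [1, 2]
r4 m[φ3→X8] = [9, 6]
r4 m[φ4→X8] = [1, 6]
r4 m[φ5→X8] = [1, 4]
r4 m[φ6→X2] = [9, 2]
r4 m[X8→φ0] = [72, 2016]
r4 m[X8→φ1] = [729, 7776]
r4 m[X8→φ2] = [5832, 27216]
r4 m[X8→φ3] = [648, 9072]
r4 m[X8→φ4] = [5832, 9072]
r4 m[X8→φ5] = [5832, 13608]
r4 m[X6→φ1] = [1, 1]
r4 m[X2→φ0] = [9, 2]
r4 m[X2→φ6] = [6048, 8064]
r5 m[φ0→X8] = [81, 27]
r5 m[φ0→X2] = [6048, 8064]
r5 m[φ1→X8] = [8, 7]
r5 m[φ1→X6] = [7776, 54432]
r5 m[φ2→X8] = [1, 2]
r5 m[φ3→X8] = [9, 6]
r5 m[φ4→X8] = [1, 6]
r5 m[φ5→X8] = [1, 4]
r5 m[φ6→X2] = [9, 2]
r5 m[X8→φ0] = [72, 2016]
r5 m[X8→φ1] = [729, 7776]
r5 m[X8→φ2] = [5832, 27216]
r5 m[X8→φ3] = [648, 9072]
r5 m[X8→φ4] = [5832, 9072]
r5 m[X8→φ5] = [5832, 13608]
r5 m[X6→φ1] = [1, 1]
r5 m[X2→φ0] = [9, 2]
r5 m[X2→φ6] = [6048, 8064]
r6 m[φ0→X8] = [81, 27]
r6 m[φ0→X2] = [6048, 8064]
r6 m[φ1→X8] = [8, 7]
r6 m[φ1→X6] = [7776, 54432]
r6 m[φ2→X8] = [1, 2]
r6 m[φ3→X8] = [9, 6]
r6 m[φ4→X8] = [1, 6]
r6 m[φ5→X8] = [1, 4]
r6 m[φ6→X2] = [9, 2]
r6 m[X8→φ0] = [72, 2016]
r6 m[X8→φ1] = [729, 7776]
r6 m[X8→φ2] = [5832, 27216]
r6 m[X8→φ3] = [648, 9072]
r6 m[X8→φ4] = [5832, 9072]
r6 m[X8→φ5] = [5832, 13608]
r6 m[X6→φ1] = [1, 1]
r6 m[X2→φ0] = [9, 2]
r6 m[X2→φ6] = [6048, 8064]
fixed point reached at round 6
b[X6] = ⊗ incoming = [7776, 54432]

b[X6] = [7776, 54432]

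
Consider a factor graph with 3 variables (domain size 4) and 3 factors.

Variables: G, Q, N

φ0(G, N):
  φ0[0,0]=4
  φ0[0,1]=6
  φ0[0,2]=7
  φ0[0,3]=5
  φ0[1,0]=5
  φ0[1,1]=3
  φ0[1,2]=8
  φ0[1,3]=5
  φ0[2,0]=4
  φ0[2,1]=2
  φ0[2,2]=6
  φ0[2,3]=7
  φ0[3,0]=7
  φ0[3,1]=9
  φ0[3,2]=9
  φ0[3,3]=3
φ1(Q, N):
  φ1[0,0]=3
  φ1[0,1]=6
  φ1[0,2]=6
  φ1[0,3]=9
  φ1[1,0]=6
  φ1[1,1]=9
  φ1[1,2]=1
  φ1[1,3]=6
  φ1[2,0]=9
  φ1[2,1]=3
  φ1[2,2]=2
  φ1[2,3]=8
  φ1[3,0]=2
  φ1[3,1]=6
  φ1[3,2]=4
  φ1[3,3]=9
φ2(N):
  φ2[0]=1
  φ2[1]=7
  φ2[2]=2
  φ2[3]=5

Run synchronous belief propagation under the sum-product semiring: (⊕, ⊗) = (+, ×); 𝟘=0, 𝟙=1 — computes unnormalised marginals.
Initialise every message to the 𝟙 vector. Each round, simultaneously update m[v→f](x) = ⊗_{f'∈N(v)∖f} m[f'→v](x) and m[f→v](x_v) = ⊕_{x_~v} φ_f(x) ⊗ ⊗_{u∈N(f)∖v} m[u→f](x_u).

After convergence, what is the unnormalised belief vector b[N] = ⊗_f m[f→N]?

b[N] = [400, 3360, 780, 3200]

init: all messages = 𝟙 over 4 values
r1 m[φ0→G] = [22, 21, 19, 28]
r1 m[φ0→N] = [20, 20, 30, 20]
r1 m[φ1→Q] = [24, 22, 22, 21]
r1 m[φ1→N] = [20, 24, 13, 32]
r1 m[φ2→N] = [1, 7, 2, 5]
r1 m[G→φ0] = [1, 1, 1, 1]
r1 m[Q→φ1] = [1, 1, 1, 1]
r1 m[N→φ0] = [1, 1, 1, 1]
r1 m[N→φ1] = [1, 1, 1, 1]
r1 m[N→φ2] = [1, 1, 1, 1]
r2 m[φ0→G] = [22, 21, 19, 28]
r2 m[φ0→N] = [20, 20, 30, 20]
r2 m[φ1→Q] = [24, 22, 22, 21]
r2 m[φ1→N] = [20, 24, 13, 32]
r2 m[φ2→N] = [1, 7, 2, 5]
r2 m[G→φ0] = [1, 1, 1, 1]
r2 m[Q→φ1] = [1, 1, 1, 1]
r2 m[N→φ0] = [20, 168, 26, 160]
r2 m[N→φ1] = [20, 140, 60, 100]
r2 m[N→φ2] = [400, 480, 390, 640]
r3 m[φ0→G] = [2070, 1612, 1692, 2366]
r3 m[φ0→N] = [20, 20, 30, 20]
r3 m[φ1→Q] = [2160, 2040, 1520, 2020]
r3 m[φ1→N] = [20, 24, 13, 32]
r3 m[φ2→N] = [1, 7, 2, 5]
r3 m[G→φ0] = [1, 1, 1, 1]
r3 m[Q→φ1] = [1, 1, 1, 1]
r3 m[N→φ0] = [20, 168, 26, 160]
r3 m[N→φ1] = [20, 140, 60, 100]
r3 m[N→φ2] = [400, 480, 390, 640]
r4 m[φ0→G] = [2070, 1612, 1692, 2366]
r4 m[φ0→N] = [20, 20, 30, 20]
r4 m[φ1→Q] = [2160, 2040, 1520, 2020]
r4 m[φ1→N] = [20, 24, 13, 32]
r4 m[φ2→N] = [1, 7, 2, 5]
r4 m[G→φ0] = [1, 1, 1, 1]
r4 m[Q→φ1] = [1, 1, 1, 1]
r4 m[N→φ0] = [20, 168, 26, 160]
r4 m[N→φ1] = [20, 140, 60, 100]
r4 m[N→φ2] = [400, 480, 390, 640]
fixed point reached at round 4
b[N] = ⊗ incoming = [400, 3360, 780, 3200]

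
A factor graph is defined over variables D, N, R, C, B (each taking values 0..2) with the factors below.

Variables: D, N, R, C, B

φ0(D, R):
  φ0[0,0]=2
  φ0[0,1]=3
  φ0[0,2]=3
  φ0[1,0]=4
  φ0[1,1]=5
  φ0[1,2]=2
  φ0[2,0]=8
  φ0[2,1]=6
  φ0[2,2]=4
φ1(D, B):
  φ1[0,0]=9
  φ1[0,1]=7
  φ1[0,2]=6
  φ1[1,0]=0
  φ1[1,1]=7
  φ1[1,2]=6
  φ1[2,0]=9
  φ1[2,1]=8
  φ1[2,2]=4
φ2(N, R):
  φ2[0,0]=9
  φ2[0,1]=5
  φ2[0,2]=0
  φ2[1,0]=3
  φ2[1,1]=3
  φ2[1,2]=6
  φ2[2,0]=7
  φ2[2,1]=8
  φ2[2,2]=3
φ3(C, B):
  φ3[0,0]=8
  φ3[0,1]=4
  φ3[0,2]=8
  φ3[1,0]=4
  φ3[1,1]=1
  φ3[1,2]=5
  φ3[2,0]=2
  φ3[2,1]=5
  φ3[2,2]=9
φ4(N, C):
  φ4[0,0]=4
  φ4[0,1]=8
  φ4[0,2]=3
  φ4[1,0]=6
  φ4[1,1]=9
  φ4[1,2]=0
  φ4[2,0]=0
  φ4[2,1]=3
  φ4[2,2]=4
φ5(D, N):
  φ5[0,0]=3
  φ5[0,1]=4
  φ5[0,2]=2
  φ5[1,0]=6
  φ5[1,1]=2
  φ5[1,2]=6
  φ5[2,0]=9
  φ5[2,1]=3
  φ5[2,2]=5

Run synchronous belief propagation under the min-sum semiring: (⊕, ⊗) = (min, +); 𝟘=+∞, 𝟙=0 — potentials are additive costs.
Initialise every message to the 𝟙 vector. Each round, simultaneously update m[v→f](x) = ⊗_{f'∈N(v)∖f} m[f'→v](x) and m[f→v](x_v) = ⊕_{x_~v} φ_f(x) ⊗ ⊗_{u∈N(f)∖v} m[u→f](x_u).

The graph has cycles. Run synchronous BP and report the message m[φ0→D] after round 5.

message @ round 5 = [7, 7, 9]

init: all messages = 𝟙 over 3 values
r1 m[φ0→D] = [2, 2, 4]
r1 m[φ0→R] = [2, 3, 2]
r1 m[φ1→D] = [6, 0, 4]
r1 m[φ1→B] = [0, 7, 4]
r1 m[φ2→N] = [0, 3, 3]
r1 m[φ2→R] = [3, 3, 0]
r1 m[φ3→C] = [4, 1, 2]
r1 m[φ3→B] = [2, 1, 5]
r1 m[φ4→N] = [3, 0, 0]
r1 m[φ4→C] = [0, 3, 0]
r1 m[φ5→D] = [2, 2, 3]
r1 m[φ5→N] = [3, 2, 2]
r1 m[D→φ0] = [0, 0, 0]
r1 m[D→φ1] = [0, 0, 0]
r1 m[D→φ5] = [0, 0, 0]
r1 m[N→φ2] = [0, 0, 0]
r1 m[N→φ4] = [0, 0, 0]
r1 m[N→φ5] = [0, 0, 0]
r1 m[R→φ0] = [0, 0, 0]
r1 m[R→φ2] = [0, 0, 0]
r1 m[C→φ3] = [0, 0, 0]
r1 m[C→φ4] = [0, 0, 0]
r1 m[B→φ1] = [0, 0, 0]
r1 m[B→φ3] = [0, 0, 0]
r2 m[φ0→D] = [2, 2, 4]
r2 m[φ0→R] = [2, 3, 2]
r2 m[φ1→D] = [6, 0, 4]
r2 m[φ1→B] = [0, 7, 4]
r2 m[φ2→N] = [0, 3, 3]
r2 m[φ2→R] = [3, 3, 0]
r2 m[φ3→C] = [4, 1, 2]
r2 m[φ3→B] = [2, 1, 5]
r2 m[φ4→N] = [3, 0, 0]
r2 m[φ4→C] = [0, 3, 0]
r2 m[φ5→D] = [2, 2, 3]
r2 m[φ5→N] = [3, 2, 2]
r2 m[D→φ0] = [8, 2, 7]
r2 m[D→φ1] = [4, 4, 7]
r2 m[D→φ5] = [8, 2, 8]
r2 m[N→φ2] = [6, 2, 2]
r2 m[N→φ4] = [3, 5, 5]
r2 m[N→φ5] = [3, 3, 3]
r2 m[R→φ0] = [3, 3, 0]
r2 m[R→φ2] = [2, 3, 2]
r2 m[C→φ3] = [0, 3, 0]
r2 m[C→φ4] = [4, 1, 2]
r2 m[B→φ1] = [2, 1, 5]
r2 m[B→φ3] = [0, 7, 4]
r3 m[φ0→D] = [3, 2, 4]
r3 m[φ0→R] = [6, 7, 4]
r3 m[φ1→D] = [8, 2, 9]
r3 m[φ1→B] = [4, 11, 10]
r3 m[φ2→N] = [2, 5, 5]
r3 m[φ2→R] = [5, 5, 5]
r3 m[φ3→C] = [8, 4, 2]
r3 m[φ3→B] = [2, 4, 8]
r3 m[φ4→N] = [5, 2, 4]
r3 m[φ4→C] = [5, 8, 5]
r3 m[φ5→D] = [5, 5, 6]
r3 m[φ5→N] = [8, 4, 8]
r3 m[D→φ0] = [8, 2, 7]
r3 m[D→φ1] = [4, 4, 7]
r3 m[D→φ5] = [8, 2, 8]
r3 m[N→φ2] = [6, 2, 2]
r3 m[N→φ4] = [3, 5, 5]
r3 m[N→φ5] = [3, 3, 3]
r3 m[R→φ0] = [3, 3, 0]
r3 m[R→φ2] = [2, 3, 2]
r3 m[C→φ3] = [0, 3, 0]
r3 m[C→φ4] = [4, 1, 2]
r3 m[B→φ1] = [2, 1, 5]
r3 m[B→φ3] = [0, 7, 4]
r4 m[φ0→D] = [3, 2, 4]
r4 m[φ0→R] = [6, 7, 4]
r4 m[φ1→D] = [8, 2, 9]
r4 m[φ1→B] = [4, 11, 10]
r4 m[φ2→N] = [2, 5, 5]
r4 m[φ2→R] = [5, 5, 5]
r4 m[φ3→C] = [8, 4, 2]
r4 m[φ3→B] = [2, 4, 8]
r4 m[φ4→N] = [5, 2, 4]
r4 m[φ4→C] = [5, 8, 5]
r4 m[φ5→D] = [5, 5, 6]
r4 m[φ5→N] = [8, 4, 8]
r4 m[D→φ0] = [13, 7, 15]
r4 m[D→φ1] = [8, 7, 10]
r4 m[D→φ5] = [11, 4, 13]
r4 m[N→φ2] = [13, 6, 12]
r4 m[N→φ4] = [10, 9, 13]
r4 m[N→φ5] = [7, 7, 9]
r4 m[R→φ0] = [5, 5, 5]
r4 m[R→φ2] = [6, 7, 4]
r4 m[C→φ3] = [5, 8, 5]
r4 m[C→φ4] = [8, 4, 2]
r4 m[B→φ1] = [2, 4, 8]
r4 m[B→φ3] = [4, 11, 10]
r5 m[φ0→D] = [7, 7, 9]
r5 m[φ0→R] = [11, 12, 9]
r5 m[φ1→D] = [11, 2, 11]
r5 m[φ1→B] = [7, 14, 13]
r5 m[φ2→N] = [4, 9, 7]
r5 m[φ2→R] = [9, 9, 12]
r5 m[φ3→C] = [12, 8, 6]
r5 m[φ3→B] = [7, 9, 13]
r5 m[φ4→N] = [5, 2, 6]
r5 m[φ4→C] = [13, 16, 9]
r5 m[φ5→D] = [10, 9, 10]
r5 m[φ5→N] = [10, 6, 10]
r5 m[D→φ0] = [13, 7, 15]
r5 m[D→φ1] = [8, 7, 10]
r5 m[D→φ5] = [11, 4, 13]
r5 m[N→φ2] = [13, 6, 12]
r5 m[N→φ4] = [10, 9, 13]
r5 m[N→φ5] = [7, 7, 9]
r5 m[R→φ0] = [5, 5, 5]
r5 m[R→φ2] = [6, 7, 4]
r5 m[C→φ3] = [5, 8, 5]
r5 m[C→φ4] = [8, 4, 2]
r5 m[B→φ1] = [2, 4, 8]
r5 m[B→φ3] = [4, 11, 10]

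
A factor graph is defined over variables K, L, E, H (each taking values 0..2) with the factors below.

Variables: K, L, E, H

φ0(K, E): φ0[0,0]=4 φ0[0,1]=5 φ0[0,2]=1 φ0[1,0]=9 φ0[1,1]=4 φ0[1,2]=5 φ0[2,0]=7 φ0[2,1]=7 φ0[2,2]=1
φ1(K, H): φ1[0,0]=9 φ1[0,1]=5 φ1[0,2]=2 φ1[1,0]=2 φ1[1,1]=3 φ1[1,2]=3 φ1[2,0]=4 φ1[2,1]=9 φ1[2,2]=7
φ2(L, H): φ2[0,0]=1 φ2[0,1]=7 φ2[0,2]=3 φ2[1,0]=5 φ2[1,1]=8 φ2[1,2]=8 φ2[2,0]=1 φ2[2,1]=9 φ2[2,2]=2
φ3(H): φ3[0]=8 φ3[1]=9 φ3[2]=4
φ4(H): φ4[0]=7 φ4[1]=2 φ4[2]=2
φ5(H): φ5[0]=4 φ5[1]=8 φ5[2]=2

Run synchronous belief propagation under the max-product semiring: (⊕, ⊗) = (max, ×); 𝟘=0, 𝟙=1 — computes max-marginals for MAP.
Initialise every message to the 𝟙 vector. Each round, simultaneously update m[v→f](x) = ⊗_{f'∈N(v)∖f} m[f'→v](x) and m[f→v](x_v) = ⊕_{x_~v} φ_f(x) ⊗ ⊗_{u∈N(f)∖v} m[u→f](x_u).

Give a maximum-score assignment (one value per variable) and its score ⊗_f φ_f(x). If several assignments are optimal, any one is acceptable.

init: all messages = 𝟙 over 3 values
r1 m[φ0→K] = [5, 9, 7]
r1 m[φ0→E] = [9, 7, 5]
r1 m[φ1→K] = [9, 3, 9]
r1 m[φ1→H] = [9, 9, 7]
r1 m[φ2→L] = [7, 8, 9]
r1 m[φ2→H] = [5, 9, 8]
r1 m[φ3→H] = [8, 9, 4]
r1 m[φ4→H] = [7, 2, 2]
r1 m[φ5→H] = [4, 8, 2]
r1 m[K→φ0] = [1, 1, 1]
r1 m[K→φ1] = [1, 1, 1]
r1 m[L→φ2] = [1, 1, 1]
r1 m[E→φ0] = [1, 1, 1]
r1 m[H→φ1] = [1, 1, 1]
r1 m[H→φ2] = [1, 1, 1]
r1 m[H→φ3] = [1, 1, 1]
r1 m[H→φ4] = [1, 1, 1]
r1 m[H→φ5] = [1, 1, 1]
r2 m[φ0→K] = [5, 9, 7]
r2 m[φ0→E] = [9, 7, 5]
r2 m[φ1→K] = [9, 3, 9]
r2 m[φ1→H] = [9, 9, 7]
r2 m[φ2→L] = [7, 8, 9]
r2 m[φ2→H] = [5, 9, 8]
r2 m[φ3→H] = [8, 9, 4]
r2 m[φ4→H] = [7, 2, 2]
r2 m[φ5→H] = [4, 8, 2]
r2 m[K→φ0] = [9, 3, 9]
r2 m[K→φ1] = [5, 9, 7]
r2 m[L→φ2] = [1, 1, 1]
r2 m[E→φ0] = [1, 1, 1]
r2 m[H→φ1] = [1120, 1296, 128]
r2 m[H→φ2] = [2016, 1296, 112]
r2 m[H→φ3] = [1260, 1296, 224]
r2 m[H→φ4] = [1440, 5832, 448]
r2 m[H→φ5] = [2520, 1458, 448]
r3 m[φ0→K] = [5, 9, 7]
r3 m[φ0→E] = [63, 63, 15]
r3 m[φ1→K] = [10080, 3888, 11664]
r3 m[φ1→H] = [45, 63, 49]
r3 m[φ2→L] = [9072, 10368, 11664]
r3 m[φ2→H] = [5, 9, 8]
r3 m[φ3→H] = [8, 9, 4]
r3 m[φ4→H] = [7, 2, 2]
r3 m[φ5→H] = [4, 8, 2]
r3 m[K→φ0] = [9, 3, 9]
r3 m[K→φ1] = [5, 9, 7]
r3 m[L→φ2] = [1, 1, 1]
r3 m[E→φ0] = [1, 1, 1]
r3 m[H→φ1] = [1120, 1296, 128]
r3 m[H→φ2] = [2016, 1296, 112]
r3 m[H→φ3] = [1260, 1296, 224]
r3 m[H→φ4] = [1440, 5832, 448]
r3 m[H→φ5] = [2520, 1458, 448]
r4 m[φ0→K] = [5, 9, 7]
r4 m[φ0→E] = [63, 63, 15]
r4 m[φ1→K] = [10080, 3888, 11664]
r4 m[φ1→H] = [45, 63, 49]
r4 m[φ2→L] = [9072, 10368, 11664]
r4 m[φ2→H] = [5, 9, 8]
r4 m[φ3→H] = [8, 9, 4]
r4 m[φ4→H] = [7, 2, 2]
r4 m[φ5→H] = [4, 8, 2]
r4 m[K→φ0] = [10080, 3888, 11664]
r4 m[K→φ1] = [5, 9, 7]
r4 m[L→φ2] = [1, 1, 1]
r4 m[E→φ0] = [1, 1, 1]
r4 m[H→φ1] = [1120, 1296, 128]
r4 m[H→φ2] = [10080, 9072, 784]
r4 m[H→φ3] = [6300, 9072, 1568]
r4 m[H→φ4] = [7200, 40824, 3136]
r4 m[H→φ5] = [12600, 10206, 3136]
r5 m[φ0→K] = [5, 9, 7]
r5 m[φ0→E] = [81648, 81648, 19440]
r5 m[φ1→K] = [10080, 3888, 11664]
r5 m[φ1→H] = [45, 63, 49]
r5 m[φ2→L] = [63504, 72576, 81648]
r5 m[φ2→H] = [5, 9, 8]
r5 m[φ3→H] = [8, 9, 4]
r5 m[φ4→H] = [7, 2, 2]
r5 m[φ5→H] = [4, 8, 2]
r5 m[K→φ0] = [10080, 3888, 11664]
r5 m[K→φ1] = [5, 9, 7]
r5 m[L→φ2] = [1, 1, 1]
r5 m[E→φ0] = [1, 1, 1]
r5 m[H→φ1] = [1120, 1296, 128]
r5 m[H→φ2] = [10080, 9072, 784]
r5 m[H→φ3] = [6300, 9072, 1568]
r5 m[H→φ4] = [7200, 40824, 3136]
r5 m[H→φ5] = [12600, 10206, 3136]
r6 m[φ0→K] = [5, 9, 7]
r6 m[φ0→E] = [81648, 81648, 19440]
r6 m[φ1→K] = [10080, 3888, 11664]
r6 m[φ1→H] = [45, 63, 49]
r6 m[φ2→L] = [63504, 72576, 81648]
r6 m[φ2→H] = [5, 9, 8]
r6 m[φ3→H] = [8, 9, 4]
r6 m[φ4→H] = [7, 2, 2]
r6 m[φ5→H] = [4, 8, 2]
r6 m[K→φ0] = [10080, 3888, 11664]
r6 m[K→φ1] = [5, 9, 7]
r6 m[L→φ2] = [1, 1, 1]
r6 m[E→φ0] = [1, 1, 1]
r6 m[H→φ1] = [1120, 1296, 128]
r6 m[H→φ2] = [10080, 9072, 784]
r6 m[H→φ3] = [6300, 9072, 1568]
r6 m[H→φ4] = [7200, 40824, 3136]
r6 m[H→φ5] = [12600, 10206, 3136]
fixed point reached at round 6
traceback from K: (K=2, L=2, E=0, H=1), score=81648

assignment: (K=2, L=2, E=0, H=1); score = 81648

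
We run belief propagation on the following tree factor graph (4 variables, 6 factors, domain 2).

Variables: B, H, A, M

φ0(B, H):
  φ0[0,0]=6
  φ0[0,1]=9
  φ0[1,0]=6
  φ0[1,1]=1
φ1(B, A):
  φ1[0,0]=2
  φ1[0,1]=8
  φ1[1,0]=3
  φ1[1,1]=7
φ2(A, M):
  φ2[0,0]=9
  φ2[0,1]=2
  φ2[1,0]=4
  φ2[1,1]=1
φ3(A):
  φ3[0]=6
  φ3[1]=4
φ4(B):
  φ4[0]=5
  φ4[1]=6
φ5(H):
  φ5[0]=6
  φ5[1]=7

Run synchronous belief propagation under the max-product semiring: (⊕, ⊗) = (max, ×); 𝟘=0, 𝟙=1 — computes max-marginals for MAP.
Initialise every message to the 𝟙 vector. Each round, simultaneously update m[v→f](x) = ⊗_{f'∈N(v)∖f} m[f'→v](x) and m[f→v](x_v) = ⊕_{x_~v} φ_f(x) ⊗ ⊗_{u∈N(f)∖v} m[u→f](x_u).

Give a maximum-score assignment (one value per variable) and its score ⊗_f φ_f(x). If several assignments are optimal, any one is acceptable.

assignment: (B=0, H=1, A=1, M=0); score = 40320

init: all messages = 𝟙 over 2 values
r1 m[φ0→B] = [9, 6]
r1 m[φ0→H] = [6, 9]
r1 m[φ1→B] = [8, 7]
r1 m[φ1→A] = [3, 8]
r1 m[φ2→A] = [9, 4]
r1 m[φ2→M] = [9, 2]
r1 m[φ3→A] = [6, 4]
r1 m[φ4→B] = [5, 6]
r1 m[φ5→H] = [6, 7]
r1 m[B→φ0] = [1, 1]
r1 m[B→φ1] = [1, 1]
r1 m[B→φ4] = [1, 1]
r1 m[H→φ0] = [1, 1]
r1 m[H→φ5] = [1, 1]
r1 m[A→φ1] = [1, 1]
r1 m[A→φ2] = [1, 1]
r1 m[A→φ3] = [1, 1]
r1 m[M→φ2] = [1, 1]
r2 m[φ0→B] = [9, 6]
r2 m[φ0→H] = [6, 9]
r2 m[φ1→B] = [8, 7]
r2 m[φ1→A] = [3, 8]
r2 m[φ2→A] = [9, 4]
r2 m[φ2→M] = [9, 2]
r2 m[φ3→A] = [6, 4]
r2 m[φ4→B] = [5, 6]
r2 m[φ5→H] = [6, 7]
r2 m[B→φ0] = [40, 42]
r2 m[B→φ1] = [45, 36]
r2 m[B→φ4] = [72, 42]
r2 m[H→φ0] = [6, 7]
r2 m[H→φ5] = [6, 9]
r2 m[A→φ1] = [54, 16]
r2 m[A→φ2] = [18, 32]
r2 m[A→φ3] = [27, 32]
r2 m[M→φ2] = [1, 1]
r3 m[φ0→B] = [63, 36]
r3 m[φ0→H] = [252, 360]
r3 m[φ1→B] = [128, 162]
r3 m[φ1→A] = [108, 360]
r3 m[φ2→A] = [9, 4]
r3 m[φ2→M] = [162, 36]
r3 m[φ3→A] = [6, 4]
r3 m[φ4→B] = [5, 6]
r3 m[φ5→H] = [6, 7]
r3 m[B→φ0] = [40, 42]
r3 m[B→φ1] = [45, 36]
r3 m[B→φ4] = [72, 42]
r3 m[H→φ0] = [6, 7]
r3 m[H→φ5] = [6, 9]
r3 m[A→φ1] = [54, 16]
r3 m[A→φ2] = [18, 32]
r3 m[A→φ3] = [27, 32]
r3 m[M→φ2] = [1, 1]
r4 m[φ0→B] = [63, 36]
r4 m[φ0→H] = [252, 360]
r4 m[φ1→B] = [128, 162]
r4 m[φ1→A] = [108, 360]
r4 m[φ2→A] = [9, 4]
r4 m[φ2→M] = [162, 36]
r4 m[φ3→A] = [6, 4]
r4 m[φ4→B] = [5, 6]
r4 m[φ5→H] = [6, 7]
r4 m[B→φ0] = [640, 972]
r4 m[B→φ1] = [315, 216]
r4 m[B→φ4] = [8064, 5832]
r4 m[H→φ0] = [6, 7]
r4 m[H→φ5] = [252, 360]
r4 m[A→φ1] = [54, 16]
r4 m[A→φ2] = [648, 1440]
r4 m[A→φ3] = [972, 1440]
r4 m[M→φ2] = [1, 1]
r5 m[φ0→B] = [63, 36]
r5 m[φ0→H] = [5832, 5760]
r5 m[φ1→B] = [128, 162]
r5 m[φ1→A] = [648, 2520]
r5 m[φ2→A] = [9, 4]
r5 m[φ2→M] = [5832, 1440]
r5 m[φ3→A] = [6, 4]
r5 m[φ4→B] = [5, 6]
r5 m[φ5→H] = [6, 7]
r5 m[B→φ0] = [640, 972]
r5 m[B→φ1] = [315, 216]
r5 m[B→φ4] = [8064, 5832]
r5 m[H→φ0] = [6, 7]
r5 m[H→φ5] = [252, 360]
r5 m[A→φ1] = [54, 16]
r5 m[A→φ2] = [648, 1440]
r5 m[A→φ3] = [972, 1440]
r5 m[M→φ2] = [1, 1]
r6 m[φ0→B] = [63, 36]
r6 m[φ0→H] = [5832, 5760]
r6 m[φ1→B] = [128, 162]
r6 m[φ1→A] = [648, 2520]
r6 m[φ2→A] = [9, 4]
r6 m[φ2→M] = [5832, 1440]
r6 m[φ3→A] = [6, 4]
r6 m[φ4→B] = [5, 6]
r6 m[φ5→H] = [6, 7]
r6 m[B→φ0] = [640, 972]
r6 m[B→φ1] = [315, 216]
r6 m[B→φ4] = [8064, 5832]
r6 m[H→φ0] = [6, 7]
r6 m[H→φ5] = [5832, 5760]
r6 m[A→φ1] = [54, 16]
r6 m[A→φ2] = [3888, 10080]
r6 m[A→φ3] = [5832, 10080]
r6 m[M→φ2] = [1, 1]
r7 m[φ0→B] = [63, 36]
r7 m[φ0→H] = [5832, 5760]
r7 m[φ1→B] = [128, 162]
r7 m[φ1→A] = [648, 2520]
r7 m[φ2→A] = [9, 4]
r7 m[φ2→M] = [40320, 10080]
r7 m[φ3→A] = [6, 4]
r7 m[φ4→B] = [5, 6]
r7 m[φ5→H] = [6, 7]
r7 m[B→φ0] = [640, 972]
r7 m[B→φ1] = [315, 216]
r7 m[B→φ4] = [8064, 5832]
r7 m[H→φ0] = [6, 7]
r7 m[H→φ5] = [5832, 5760]
r7 m[A→φ1] = [54, 16]
r7 m[A→φ2] = [3888, 10080]
r7 m[A→φ3] = [5832, 10080]
r7 m[M→φ2] = [1, 1]
r8 m[φ0→B] = [63, 36]
r8 m[φ0→H] = [5832, 5760]
r8 m[φ1→B] = [128, 162]
r8 m[φ1→A] = [648, 2520]
r8 m[φ2→A] = [9, 4]
r8 m[φ2→M] = [40320, 10080]
r8 m[φ3→A] = [6, 4]
r8 m[φ4→B] = [5, 6]
r8 m[φ5→H] = [6, 7]
r8 m[B→φ0] = [640, 972]
r8 m[B→φ1] = [315, 216]
r8 m[B→φ4] = [8064, 5832]
r8 m[H→φ0] = [6, 7]
r8 m[H→φ5] = [5832, 5760]
r8 m[A→φ1] = [54, 16]
r8 m[A→φ2] = [3888, 10080]
r8 m[A→φ3] = [5832, 10080]
r8 m[M→φ2] = [1, 1]
fixed point reached at round 8
traceback from B: (B=0, H=1, A=1, M=0), score=40320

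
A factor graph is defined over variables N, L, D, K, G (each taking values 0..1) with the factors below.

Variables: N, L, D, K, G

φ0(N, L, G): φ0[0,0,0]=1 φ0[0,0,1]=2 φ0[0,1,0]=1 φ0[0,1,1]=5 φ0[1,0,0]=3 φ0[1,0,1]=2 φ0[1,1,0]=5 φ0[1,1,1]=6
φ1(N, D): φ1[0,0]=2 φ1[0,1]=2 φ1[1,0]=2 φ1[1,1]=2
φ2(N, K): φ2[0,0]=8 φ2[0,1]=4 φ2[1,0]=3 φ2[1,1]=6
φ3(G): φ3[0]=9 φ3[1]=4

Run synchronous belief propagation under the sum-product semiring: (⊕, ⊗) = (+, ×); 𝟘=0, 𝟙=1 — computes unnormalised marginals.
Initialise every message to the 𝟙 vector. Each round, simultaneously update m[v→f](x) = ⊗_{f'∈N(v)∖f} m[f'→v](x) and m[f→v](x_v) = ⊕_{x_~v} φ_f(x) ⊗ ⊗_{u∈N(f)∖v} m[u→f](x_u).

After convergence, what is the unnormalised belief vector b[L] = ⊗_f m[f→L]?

b[L] = [2076, 3876]

init: all messages = 𝟙 over 2 values
r1 m[φ0→N] = [9, 16]
r1 m[φ0→L] = [8, 17]
r1 m[φ0→G] = [10, 15]
r1 m[φ1→N] = [4, 4]
r1 m[φ1→D] = [4, 4]
r1 m[φ2→N] = [12, 9]
r1 m[φ2→K] = [11, 10]
r1 m[φ3→G] = [9, 4]
r1 m[N→φ0] = [1, 1]
r1 m[N→φ1] = [1, 1]
r1 m[N→φ2] = [1, 1]
r1 m[L→φ0] = [1, 1]
r1 m[D→φ1] = [1, 1]
r1 m[K→φ2] = [1, 1]
r1 m[G→φ0] = [1, 1]
r1 m[G→φ3] = [1, 1]
r2 m[φ0→N] = [9, 16]
r2 m[φ0→L] = [8, 17]
r2 m[φ0→G] = [10, 15]
r2 m[φ1→N] = [4, 4]
r2 m[φ1→D] = [4, 4]
r2 m[φ2→N] = [12, 9]
r2 m[φ2→K] = [11, 10]
r2 m[φ3→G] = [9, 4]
r2 m[N→φ0] = [48, 36]
r2 m[N→φ1] = [108, 144]
r2 m[N→φ2] = [36, 64]
r2 m[L→φ0] = [1, 1]
r2 m[D→φ1] = [1, 1]
r2 m[K→φ2] = [1, 1]
r2 m[G→φ0] = [9, 4]
r2 m[G→φ3] = [10, 15]
r3 m[φ0→N] = [46, 104]
r3 m[φ0→L] = [2076, 3876]
r3 m[φ0→G] = [384, 624]
r3 m[φ1→N] = [4, 4]
r3 m[φ1→D] = [504, 504]
r3 m[φ2→N] = [12, 9]
r3 m[φ2→K] = [480, 528]
r3 m[φ3→G] = [9, 4]
r3 m[N→φ0] = [48, 36]
r3 m[N→φ1] = [108, 144]
r3 m[N→φ2] = [36, 64]
r3 m[L→φ0] = [1, 1]
r3 m[D→φ1] = [1, 1]
r3 m[K→φ2] = [1, 1]
r3 m[G→φ0] = [9, 4]
r3 m[G→φ3] = [10, 15]
r4 m[φ0→N] = [46, 104]
r4 m[φ0→L] = [2076, 3876]
r4 m[φ0→G] = [384, 624]
r4 m[φ1→N] = [4, 4]
r4 m[φ1→D] = [504, 504]
r4 m[φ2→N] = [12, 9]
r4 m[φ2→K] = [480, 528]
r4 m[φ3→G] = [9, 4]
r4 m[N→φ0] = [48, 36]
r4 m[N→φ1] = [552, 936]
r4 m[N→φ2] = [184, 416]
r4 m[L→φ0] = [1, 1]
r4 m[D→φ1] = [1, 1]
r4 m[K→φ2] = [1, 1]
r4 m[G→φ0] = [9, 4]
r4 m[G→φ3] = [384, 624]
r5 m[φ0→N] = [46, 104]
r5 m[φ0→L] = [2076, 3876]
r5 m[φ0→G] = [384, 624]
r5 m[φ1→N] = [4, 4]
r5 m[φ1→D] = [2976, 2976]
r5 m[φ2→N] = [12, 9]
r5 m[φ2→K] = [2720, 3232]
r5 m[φ3→G] = [9, 4]
r5 m[N→φ0] = [48, 36]
r5 m[N→φ1] = [552, 936]
r5 m[N→φ2] = [184, 416]
r5 m[L→φ0] = [1, 1]
r5 m[D→φ1] = [1, 1]
r5 m[K→φ2] = [1, 1]
r5 m[G→φ0] = [9, 4]
r5 m[G→φ3] = [384, 624]
r6 m[φ0→N] = [46, 104]
r6 m[φ0→L] = [2076, 3876]
r6 m[φ0→G] = [384, 624]
r6 m[φ1→N] = [4, 4]
r6 m[φ1→D] = [2976, 2976]
r6 m[φ2→N] = [12, 9]
r6 m[φ2→K] = [2720, 3232]
r6 m[φ3→G] = [9, 4]
r6 m[N→φ0] = [48, 36]
r6 m[N→φ1] = [552, 936]
r6 m[N→φ2] = [184, 416]
r6 m[L→φ0] = [1, 1]
r6 m[D→φ1] = [1, 1]
r6 m[K→φ2] = [1, 1]
r6 m[G→φ0] = [9, 4]
r6 m[G→φ3] = [384, 624]
fixed point reached at round 6
b[L] = ⊗ incoming = [2076, 3876]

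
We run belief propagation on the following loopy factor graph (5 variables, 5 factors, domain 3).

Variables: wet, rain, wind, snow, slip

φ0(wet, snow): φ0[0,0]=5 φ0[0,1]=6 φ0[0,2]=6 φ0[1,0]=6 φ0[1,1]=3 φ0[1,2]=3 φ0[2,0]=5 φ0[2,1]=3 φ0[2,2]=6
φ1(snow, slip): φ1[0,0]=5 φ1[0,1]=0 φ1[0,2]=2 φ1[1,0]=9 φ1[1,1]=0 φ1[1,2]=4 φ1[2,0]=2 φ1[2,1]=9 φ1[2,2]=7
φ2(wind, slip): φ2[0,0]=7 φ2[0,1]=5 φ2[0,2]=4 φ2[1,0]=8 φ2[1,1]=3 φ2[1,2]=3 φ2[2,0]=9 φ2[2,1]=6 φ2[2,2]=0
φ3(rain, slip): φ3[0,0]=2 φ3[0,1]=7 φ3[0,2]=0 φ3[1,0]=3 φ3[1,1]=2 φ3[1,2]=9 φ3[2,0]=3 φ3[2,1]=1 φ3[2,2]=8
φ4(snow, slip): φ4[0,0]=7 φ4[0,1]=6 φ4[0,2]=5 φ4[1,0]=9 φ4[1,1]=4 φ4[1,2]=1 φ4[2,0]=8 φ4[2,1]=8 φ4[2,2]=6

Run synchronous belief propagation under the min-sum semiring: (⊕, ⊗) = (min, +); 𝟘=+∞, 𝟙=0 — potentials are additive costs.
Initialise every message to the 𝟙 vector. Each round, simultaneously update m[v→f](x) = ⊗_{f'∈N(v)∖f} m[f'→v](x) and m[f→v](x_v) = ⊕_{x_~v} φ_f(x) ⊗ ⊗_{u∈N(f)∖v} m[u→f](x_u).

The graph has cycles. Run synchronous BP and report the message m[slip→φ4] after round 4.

init: all messages = 𝟙 over 3 values
r1 m[φ0→wet] = [5, 3, 3]
r1 m[φ0→snow] = [5, 3, 3]
r1 m[φ1→snow] = [0, 0, 2]
r1 m[φ1→slip] = [2, 0, 2]
r1 m[φ2→wind] = [4, 3, 0]
r1 m[φ2→slip] = [7, 3, 0]
r1 m[φ3→rain] = [0, 2, 1]
r1 m[φ3→slip] = [2, 1, 0]
r1 m[φ4→snow] = [5, 1, 6]
r1 m[φ4→slip] = [7, 4, 1]
r1 m[wet→φ0] = [0, 0, 0]
r1 m[rain→φ3] = [0, 0, 0]
r1 m[wind→φ2] = [0, 0, 0]
r1 m[snow→φ0] = [0, 0, 0]
r1 m[snow→φ1] = [0, 0, 0]
r1 m[snow→φ4] = [0, 0, 0]
r1 m[slip→φ1] = [0, 0, 0]
r1 m[slip→φ2] = [0, 0, 0]
r1 m[slip→φ3] = [0, 0, 0]
r1 m[slip→φ4] = [0, 0, 0]
r2 m[φ0→wet] = [5, 3, 3]
r2 m[φ0→snow] = [5, 3, 3]
r2 m[φ1→snow] = [0, 0, 2]
r2 m[φ1→slip] = [2, 0, 2]
r2 m[φ2→wind] = [4, 3, 0]
r2 m[φ2→slip] = [7, 3, 0]
r2 m[φ3→rain] = [0, 2, 1]
r2 m[φ3→slip] = [2, 1, 0]
r2 m[φ4→snow] = [5, 1, 6]
r2 m[φ4→slip] = [7, 4, 1]
r2 m[wet→φ0] = [0, 0, 0]
r2 m[rain→φ3] = [0, 0, 0]
r2 m[wind→φ2] = [0, 0, 0]
r2 m[snow→φ0] = [5, 1, 8]
r2 m[snow→φ1] = [10, 4, 9]
r2 m[snow→φ4] = [5, 3, 5]
r2 m[slip→φ1] = [16, 8, 1]
r2 m[slip→φ2] = [11, 5, 3]
r2 m[slip→φ3] = [16, 7, 3]
r2 m[slip→φ4] = [11, 4, 2]
r3 m[φ0→wet] = [7, 4, 4]
r3 m[φ0→snow] = [5, 3, 3]
r3 m[φ1→snow] = [3, 5, 8]
r3 m[φ1→slip] = [11, 4, 8]
r3 m[φ2→wind] = [7, 6, 3]
r3 m[φ2→slip] = [7, 3, 0]
r3 m[φ3→rain] = [3, 9, 8]
r3 m[φ3→slip] = [2, 1, 0]
r3 m[φ4→snow] = [7, 3, 8]
r3 m[φ4→slip] = [12, 7, 4]
r3 m[wet→φ0] = [0, 0, 0]
r3 m[rain→φ3] = [0, 0, 0]
r3 m[wind→φ2] = [0, 0, 0]
r3 m[snow→φ0] = [5, 1, 8]
r3 m[snow→φ1] = [10, 4, 9]
r3 m[snow→φ4] = [5, 3, 5]
r3 m[slip→φ1] = [16, 8, 1]
r3 m[slip→φ2] = [11, 5, 3]
r3 m[slip→φ3] = [16, 7, 3]
r3 m[slip→φ4] = [11, 4, 2]
r4 m[φ0→wet] = [7, 4, 4]
r4 m[φ0→snow] = [5, 3, 3]
r4 m[φ1→snow] = [3, 5, 8]
r4 m[φ1→slip] = [11, 4, 8]
r4 m[φ2→wind] = [7, 6, 3]
r4 m[φ2→slip] = [7, 3, 0]
r4 m[φ3→rain] = [3, 9, 8]
r4 m[φ3→slip] = [2, 1, 0]
r4 m[φ4→snow] = [7, 3, 8]
r4 m[φ4→slip] = [12, 7, 4]
r4 m[wet→φ0] = [0, 0, 0]
r4 m[rain→φ3] = [0, 0, 0]
r4 m[wind→φ2] = [0, 0, 0]
r4 m[snow→φ0] = [10, 8, 16]
r4 m[snow→φ1] = [12, 6, 11]
r4 m[snow→φ4] = [8, 8, 11]
r4 m[slip→φ1] = [21, 11, 4]
r4 m[slip→φ2] = [25, 12, 12]
r4 m[slip→φ3] = [30, 14, 12]
r4 m[slip→φ4] = [20, 8, 8]

message @ round 4 = [20, 8, 8]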